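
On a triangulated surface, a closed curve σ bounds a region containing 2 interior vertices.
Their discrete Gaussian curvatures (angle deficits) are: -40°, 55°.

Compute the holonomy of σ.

Holonomy = total enclosed curvature = (-40°) + 55° = 15°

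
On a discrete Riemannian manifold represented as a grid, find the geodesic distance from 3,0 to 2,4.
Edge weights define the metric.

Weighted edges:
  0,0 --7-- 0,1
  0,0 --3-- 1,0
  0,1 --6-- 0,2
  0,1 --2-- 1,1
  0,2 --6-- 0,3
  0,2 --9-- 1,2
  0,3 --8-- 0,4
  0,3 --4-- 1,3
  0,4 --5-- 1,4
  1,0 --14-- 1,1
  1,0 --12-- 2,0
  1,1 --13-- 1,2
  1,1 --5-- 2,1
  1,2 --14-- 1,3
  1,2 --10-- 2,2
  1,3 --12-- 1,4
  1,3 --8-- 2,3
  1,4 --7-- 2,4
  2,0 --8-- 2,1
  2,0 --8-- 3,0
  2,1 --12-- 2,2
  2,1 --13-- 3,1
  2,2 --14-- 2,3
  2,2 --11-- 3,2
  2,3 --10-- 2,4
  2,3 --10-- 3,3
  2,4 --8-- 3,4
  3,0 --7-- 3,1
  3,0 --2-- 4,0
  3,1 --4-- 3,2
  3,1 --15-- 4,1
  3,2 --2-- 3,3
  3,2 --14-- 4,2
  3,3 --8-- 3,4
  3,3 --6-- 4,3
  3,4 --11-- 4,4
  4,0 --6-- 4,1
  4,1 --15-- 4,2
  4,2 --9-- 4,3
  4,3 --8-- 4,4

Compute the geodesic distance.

Shortest path: 3,0 → 3,1 → 3,2 → 3,3 → 3,4 → 2,4, total weight = 29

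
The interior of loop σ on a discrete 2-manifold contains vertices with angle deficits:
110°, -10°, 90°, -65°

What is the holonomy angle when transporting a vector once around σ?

Holonomy = total enclosed curvature = 110° + (-10°) + 90° + (-65°) = 125°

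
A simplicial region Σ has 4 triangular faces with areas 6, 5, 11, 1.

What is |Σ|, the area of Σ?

6 + 5 + 11 + 1 = 23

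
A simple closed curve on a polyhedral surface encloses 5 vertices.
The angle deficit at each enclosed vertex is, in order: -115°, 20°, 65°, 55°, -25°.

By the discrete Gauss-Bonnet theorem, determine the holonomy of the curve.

Holonomy = total enclosed curvature = (-115°) + 20° + 65° + 55° + (-25°) = 0°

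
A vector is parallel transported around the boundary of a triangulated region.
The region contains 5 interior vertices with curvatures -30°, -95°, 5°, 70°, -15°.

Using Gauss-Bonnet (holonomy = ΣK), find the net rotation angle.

Holonomy = total enclosed curvature = (-30°) + (-95°) + 5° + 70° + (-15°) = -65°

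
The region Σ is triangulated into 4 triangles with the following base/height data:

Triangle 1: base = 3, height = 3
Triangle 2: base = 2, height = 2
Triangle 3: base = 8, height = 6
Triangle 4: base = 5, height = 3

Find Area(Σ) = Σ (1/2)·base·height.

(1/2)×3×3 + (1/2)×2×2 + (1/2)×8×6 + (1/2)×5×3 = 38.0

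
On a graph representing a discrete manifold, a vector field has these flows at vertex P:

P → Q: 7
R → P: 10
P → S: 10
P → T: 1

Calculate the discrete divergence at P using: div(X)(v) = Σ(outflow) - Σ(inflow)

Divergence = sum of outgoing flows = 7 + (-10) + 10 + 1 = 8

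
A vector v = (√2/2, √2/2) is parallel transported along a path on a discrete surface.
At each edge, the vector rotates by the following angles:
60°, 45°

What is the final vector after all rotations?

Total rotation: 60° + 45° = 105°. Final vector: (-0.8660, 0.5000)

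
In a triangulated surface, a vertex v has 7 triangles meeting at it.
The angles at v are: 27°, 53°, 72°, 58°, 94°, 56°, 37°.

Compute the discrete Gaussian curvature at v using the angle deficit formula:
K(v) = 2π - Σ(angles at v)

Sum of angles = 397°. K = 360° - 397° = -37° = -37π/180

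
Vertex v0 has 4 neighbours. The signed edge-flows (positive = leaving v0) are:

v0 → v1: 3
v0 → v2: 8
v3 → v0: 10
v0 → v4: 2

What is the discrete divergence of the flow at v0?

Divergence = sum of outgoing flows = 3 + 8 + (-10) + 2 = 3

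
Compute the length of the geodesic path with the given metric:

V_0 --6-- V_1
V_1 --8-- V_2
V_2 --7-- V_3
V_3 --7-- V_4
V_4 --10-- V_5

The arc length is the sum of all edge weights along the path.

Arc length = 6 + 8 + 7 + 7 + 10 = 38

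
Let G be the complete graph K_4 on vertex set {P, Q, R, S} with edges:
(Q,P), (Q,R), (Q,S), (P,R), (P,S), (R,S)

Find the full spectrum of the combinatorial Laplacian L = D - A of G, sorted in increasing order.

For the complete graph K_n, L = nI − J (J = all-ones matrix). J has eigenvalues n (once, eigenvector 𝟙) and 0 (multiplicity n−1), so L has eigenvalues 0 (once) and n (multiplicity n−1). Here n = 4: eigenvalue 0 once and 4 with multiplicity 3.
Laplacian eigenvalues (increasing order): [0.0, 4.0, 4.0, 4.0]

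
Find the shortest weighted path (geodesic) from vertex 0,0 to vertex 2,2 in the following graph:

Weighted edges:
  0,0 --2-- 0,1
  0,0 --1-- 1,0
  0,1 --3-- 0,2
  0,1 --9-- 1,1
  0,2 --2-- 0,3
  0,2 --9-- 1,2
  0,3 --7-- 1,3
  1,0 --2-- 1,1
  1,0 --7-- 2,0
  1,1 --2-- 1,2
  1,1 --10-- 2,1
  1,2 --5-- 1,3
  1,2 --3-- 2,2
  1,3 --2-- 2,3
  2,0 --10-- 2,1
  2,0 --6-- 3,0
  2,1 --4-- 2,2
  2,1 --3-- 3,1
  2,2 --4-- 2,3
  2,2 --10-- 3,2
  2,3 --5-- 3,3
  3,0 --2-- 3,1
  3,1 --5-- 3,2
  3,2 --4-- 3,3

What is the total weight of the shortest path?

Shortest path: 0,0 → 1,0 → 1,1 → 1,2 → 2,2, total weight = 8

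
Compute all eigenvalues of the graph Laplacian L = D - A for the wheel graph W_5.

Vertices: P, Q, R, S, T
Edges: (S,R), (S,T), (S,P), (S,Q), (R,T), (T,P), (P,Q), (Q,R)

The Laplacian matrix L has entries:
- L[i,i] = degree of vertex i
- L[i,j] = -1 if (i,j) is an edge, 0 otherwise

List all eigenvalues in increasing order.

The wheel W_5 is the join K_1 ∨ C_4 (a hub joined to every vertex of a cycle of length 4). For a join G ∨ H (G on p vertices, H on q vertices) the Laplacian spectrum is 0, p+q, the eigenvalues of L(G) other than one 0 each shifted by +q, and the eigenvalues of L(H) other than one 0 each shifted by +p. With G = K_1 (p = 1, nothing left after dropping its 0) and H = C_4 (q = 4, eigenvalues 2 − 2cos(2πk/4), k = 0, …, 3; drop k = 0), the spectrum of W_5 is 0, 5, and 1 + (2 − 2cos(2πk/4)) = 3 − 2cos(2πk/4) for k = 1, …, 3:
k=1: 3 − 2cos(π/2) = 3.0; k=2: 3 − 2cos(π) = 5.0; k=3: 3 − 2cos(3π/2) = 3.0.
Laplacian eigenvalues (increasing order): [0.0, 3.0, 3.0, 5.0, 5.0]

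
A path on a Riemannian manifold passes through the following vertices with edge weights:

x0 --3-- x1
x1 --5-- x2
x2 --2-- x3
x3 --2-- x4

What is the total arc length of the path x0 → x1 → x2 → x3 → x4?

Arc length = 3 + 5 + 2 + 2 = 12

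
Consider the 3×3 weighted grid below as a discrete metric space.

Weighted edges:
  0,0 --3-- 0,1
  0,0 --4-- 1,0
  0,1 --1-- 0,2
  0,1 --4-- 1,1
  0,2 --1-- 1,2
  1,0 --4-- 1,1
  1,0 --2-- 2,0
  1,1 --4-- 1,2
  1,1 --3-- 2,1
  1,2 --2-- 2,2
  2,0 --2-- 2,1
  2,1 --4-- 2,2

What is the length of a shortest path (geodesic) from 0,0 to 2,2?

Shortest path: 0,0 → 0,1 → 0,2 → 1,2 → 2,2, total weight = 7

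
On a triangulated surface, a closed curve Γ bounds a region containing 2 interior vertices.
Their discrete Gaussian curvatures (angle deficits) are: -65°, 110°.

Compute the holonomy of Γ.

Holonomy = total enclosed curvature = (-65°) + 110° = 45°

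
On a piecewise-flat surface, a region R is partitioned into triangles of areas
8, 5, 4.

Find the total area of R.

8 + 5 + 4 = 17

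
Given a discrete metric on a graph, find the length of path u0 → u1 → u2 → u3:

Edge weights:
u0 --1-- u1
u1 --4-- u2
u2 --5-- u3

Arc length = 1 + 4 + 5 = 10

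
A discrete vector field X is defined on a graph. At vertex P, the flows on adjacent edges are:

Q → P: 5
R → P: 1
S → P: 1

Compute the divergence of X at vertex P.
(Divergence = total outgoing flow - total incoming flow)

Divergence = sum of outgoing flows = (-5) + (-1) + (-1) = -7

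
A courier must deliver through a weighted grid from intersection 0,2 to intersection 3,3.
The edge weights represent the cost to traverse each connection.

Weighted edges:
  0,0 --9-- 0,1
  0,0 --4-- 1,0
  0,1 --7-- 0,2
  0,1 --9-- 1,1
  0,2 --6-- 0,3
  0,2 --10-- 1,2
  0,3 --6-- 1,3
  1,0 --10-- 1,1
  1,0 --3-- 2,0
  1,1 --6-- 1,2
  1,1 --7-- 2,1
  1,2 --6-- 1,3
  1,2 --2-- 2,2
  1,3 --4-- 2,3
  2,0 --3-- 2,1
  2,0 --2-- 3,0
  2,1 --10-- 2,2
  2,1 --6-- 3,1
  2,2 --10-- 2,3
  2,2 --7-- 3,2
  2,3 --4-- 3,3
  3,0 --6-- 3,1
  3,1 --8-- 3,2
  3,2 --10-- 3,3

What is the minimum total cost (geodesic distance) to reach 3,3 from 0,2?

Shortest path: 0,2 → 0,3 → 1,3 → 2,3 → 3,3, total weight = 20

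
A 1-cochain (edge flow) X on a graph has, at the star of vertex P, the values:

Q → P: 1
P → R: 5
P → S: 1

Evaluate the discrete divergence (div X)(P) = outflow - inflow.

Divergence = sum of outgoing flows = (-1) + 5 + 1 = 5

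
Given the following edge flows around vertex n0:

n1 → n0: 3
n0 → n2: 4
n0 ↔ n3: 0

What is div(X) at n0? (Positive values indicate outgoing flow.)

Divergence = sum of outgoing flows = (-3) + 4 + 0 = 1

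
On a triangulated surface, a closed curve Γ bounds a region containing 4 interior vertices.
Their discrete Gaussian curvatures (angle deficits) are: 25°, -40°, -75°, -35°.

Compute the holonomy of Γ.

Holonomy = total enclosed curvature = 25° + (-40°) + (-75°) + (-35°) = -125°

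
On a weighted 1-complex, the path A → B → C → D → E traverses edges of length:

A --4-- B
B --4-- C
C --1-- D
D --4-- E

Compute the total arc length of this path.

Arc length = 4 + 4 + 1 + 4 = 13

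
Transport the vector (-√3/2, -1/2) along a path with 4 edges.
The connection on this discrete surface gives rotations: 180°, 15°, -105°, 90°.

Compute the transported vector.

Total rotation: 180° + 15° + (-105°) + 90° = 180°. Final vector: (0.8660, 0.5000)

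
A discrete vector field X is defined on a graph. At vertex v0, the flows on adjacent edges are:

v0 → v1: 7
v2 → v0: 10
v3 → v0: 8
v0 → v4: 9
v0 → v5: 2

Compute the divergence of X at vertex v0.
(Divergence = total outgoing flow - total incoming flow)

Divergence = sum of outgoing flows = 7 + (-10) + (-8) + 9 + 2 = 0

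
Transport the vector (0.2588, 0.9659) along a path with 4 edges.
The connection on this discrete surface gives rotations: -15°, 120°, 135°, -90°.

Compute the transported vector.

Total rotation: (-15°) + 120° + 135° + (-90°) = 150°. Final vector: (-0.7071, -0.7071)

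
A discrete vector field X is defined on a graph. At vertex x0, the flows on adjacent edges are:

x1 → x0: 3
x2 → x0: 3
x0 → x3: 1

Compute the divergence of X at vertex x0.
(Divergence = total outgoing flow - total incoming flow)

Divergence = sum of outgoing flows = (-3) + (-3) + 1 = -5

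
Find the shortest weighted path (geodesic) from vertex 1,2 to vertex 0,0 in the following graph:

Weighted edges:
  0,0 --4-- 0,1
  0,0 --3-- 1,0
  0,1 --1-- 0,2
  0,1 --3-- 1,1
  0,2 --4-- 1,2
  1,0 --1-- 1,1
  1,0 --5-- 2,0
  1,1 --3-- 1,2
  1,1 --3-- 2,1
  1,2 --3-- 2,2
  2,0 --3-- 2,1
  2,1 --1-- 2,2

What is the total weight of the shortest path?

Shortest path: 1,2 → 1,1 → 1,0 → 0,0, total weight = 7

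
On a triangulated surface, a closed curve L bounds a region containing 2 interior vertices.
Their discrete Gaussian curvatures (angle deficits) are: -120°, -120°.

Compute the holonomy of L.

Holonomy = total enclosed curvature = (-120°) + (-120°) = -240°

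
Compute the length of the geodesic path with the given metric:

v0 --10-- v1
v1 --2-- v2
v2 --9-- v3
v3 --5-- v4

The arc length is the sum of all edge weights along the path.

Arc length = 10 + 2 + 9 + 5 = 26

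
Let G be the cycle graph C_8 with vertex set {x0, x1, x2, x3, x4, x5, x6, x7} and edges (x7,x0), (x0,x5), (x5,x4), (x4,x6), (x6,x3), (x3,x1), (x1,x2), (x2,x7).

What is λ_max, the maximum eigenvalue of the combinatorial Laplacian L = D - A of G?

The cycle graph C_n has Laplacian eigenvalues λ_k = 2 − 2cos(2πk/n), k = 0, 1, …, n−1. Here n = 8:
k=0: 2 − 2cos(0) = 0.0; k=1: 2 − 2cos(π/4) = 0.5858; k=2: 2 − 2cos(π/2) = 2.0; k=3: 2 − 2cos(3π/4) = 3.4142; k=4: 2 − 2cos(π) = 4.0; k=5: 2 − 2cos(5π/4) = 3.4142; k=6: 2 − 2cos(3π/2) = 2.0; k=7: 2 − 2cos(7π/4) = 0.5858.
Laplacian eigenvalues: [0.0, 0.5858, 0.5858, 2.0, 2.0, 3.4142, 3.4142, 4.0]. Largest eigenvalue (spectral radius) = 4.0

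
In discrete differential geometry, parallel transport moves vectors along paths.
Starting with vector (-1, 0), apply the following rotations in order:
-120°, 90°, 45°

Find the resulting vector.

Total rotation: (-120°) + 90° + 45° = 15°. Final vector: (-0.9659, -0.2588)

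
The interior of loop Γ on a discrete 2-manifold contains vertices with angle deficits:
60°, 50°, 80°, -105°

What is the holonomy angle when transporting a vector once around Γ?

Holonomy = total enclosed curvature = 60° + 50° + 80° + (-105°) = 85°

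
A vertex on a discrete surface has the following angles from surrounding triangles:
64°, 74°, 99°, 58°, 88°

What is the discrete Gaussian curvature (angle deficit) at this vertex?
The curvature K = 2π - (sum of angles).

Sum of angles = 383°. K = 360° - 383° = -23° = -23π/180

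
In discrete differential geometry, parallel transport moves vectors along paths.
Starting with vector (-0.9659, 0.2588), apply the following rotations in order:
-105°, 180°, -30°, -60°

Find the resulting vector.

Total rotation: (-105°) + 180° + (-30°) + (-60°) = -15°. Final vector: (-0.8660, 0.5000)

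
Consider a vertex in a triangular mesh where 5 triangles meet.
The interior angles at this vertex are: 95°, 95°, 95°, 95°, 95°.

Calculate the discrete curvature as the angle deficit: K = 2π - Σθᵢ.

Sum of angles = 475°. K = 360° - 475° = -115°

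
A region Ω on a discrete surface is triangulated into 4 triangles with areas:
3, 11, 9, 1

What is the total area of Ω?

3 + 11 + 9 + 1 = 24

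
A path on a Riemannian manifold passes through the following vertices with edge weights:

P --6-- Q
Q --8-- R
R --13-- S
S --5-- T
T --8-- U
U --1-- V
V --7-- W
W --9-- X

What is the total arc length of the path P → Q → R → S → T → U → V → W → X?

Arc length = 6 + 8 + 13 + 5 + 8 + 1 + 7 + 9 = 57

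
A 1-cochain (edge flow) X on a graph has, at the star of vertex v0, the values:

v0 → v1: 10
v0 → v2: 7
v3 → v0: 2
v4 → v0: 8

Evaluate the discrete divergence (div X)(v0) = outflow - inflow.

Divergence = sum of outgoing flows = 10 + 7 + (-2) + (-8) = 7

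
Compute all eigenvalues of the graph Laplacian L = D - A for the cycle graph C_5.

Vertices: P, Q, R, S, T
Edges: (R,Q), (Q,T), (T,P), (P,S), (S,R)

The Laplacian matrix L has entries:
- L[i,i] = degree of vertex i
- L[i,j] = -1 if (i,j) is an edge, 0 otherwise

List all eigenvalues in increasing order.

The cycle graph C_n has Laplacian eigenvalues λ_k = 2 − 2cos(2πk/n), k = 0, 1, …, n−1. Here n = 5:
k=0: 2 − 2cos(0) = 0.0; k=1: 2 − 2cos(2π/5) = 1.382; k=2: 2 − 2cos(4π/5) = 3.618; k=3: 2 − 2cos(6π/5) = 3.618; k=4: 2 − 2cos(8π/5) = 1.382.
Laplacian eigenvalues (increasing order): [0.0, 1.382, 1.382, 3.618, 3.618]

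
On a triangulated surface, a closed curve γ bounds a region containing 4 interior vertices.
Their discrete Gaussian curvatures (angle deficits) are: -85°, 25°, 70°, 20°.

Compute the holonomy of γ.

Holonomy = total enclosed curvature = (-85°) + 25° + 70° + 20° = 30°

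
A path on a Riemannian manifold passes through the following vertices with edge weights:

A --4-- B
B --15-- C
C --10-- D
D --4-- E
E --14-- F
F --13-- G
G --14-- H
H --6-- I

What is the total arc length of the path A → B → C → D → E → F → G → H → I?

Arc length = 4 + 15 + 10 + 4 + 14 + 13 + 14 + 6 = 80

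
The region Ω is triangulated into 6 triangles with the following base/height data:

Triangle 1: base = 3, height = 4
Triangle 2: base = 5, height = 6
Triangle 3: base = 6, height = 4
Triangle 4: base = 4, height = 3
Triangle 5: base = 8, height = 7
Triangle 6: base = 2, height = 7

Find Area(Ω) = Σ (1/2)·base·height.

(1/2)×3×4 + (1/2)×5×6 + (1/2)×6×4 + (1/2)×4×3 + (1/2)×8×7 + (1/2)×2×7 = 74.0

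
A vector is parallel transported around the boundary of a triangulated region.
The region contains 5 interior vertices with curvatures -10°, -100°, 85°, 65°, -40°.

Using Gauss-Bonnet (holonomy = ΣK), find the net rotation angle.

Holonomy = total enclosed curvature = (-10°) + (-100°) + 85° + 65° + (-40°) = 0°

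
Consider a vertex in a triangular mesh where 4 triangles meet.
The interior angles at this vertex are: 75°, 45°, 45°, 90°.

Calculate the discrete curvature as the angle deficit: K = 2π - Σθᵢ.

Sum of angles = 255°. K = 360° - 255° = 105°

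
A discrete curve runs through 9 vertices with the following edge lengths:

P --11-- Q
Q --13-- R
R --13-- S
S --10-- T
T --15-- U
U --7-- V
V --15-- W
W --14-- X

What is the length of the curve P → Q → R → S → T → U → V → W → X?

Arc length = 11 + 13 + 13 + 10 + 15 + 7 + 15 + 14 = 98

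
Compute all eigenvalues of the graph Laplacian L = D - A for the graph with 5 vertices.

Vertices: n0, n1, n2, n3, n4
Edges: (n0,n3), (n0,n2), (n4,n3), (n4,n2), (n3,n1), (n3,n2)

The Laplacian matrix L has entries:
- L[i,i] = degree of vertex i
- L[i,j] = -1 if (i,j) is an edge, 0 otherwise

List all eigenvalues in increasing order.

Degrees: deg(n0) = 2, deg(n1) = 1, deg(n2) = 3, deg(n3) = 4, deg(n4) = 2.
L = D − A with rows/columns ordered (n0, n1, n2, n3, n4):
  [ 2,  0, -1, -1,  0]
  [ 0,  1,  0, -1,  0]
  [-1,  0,  3, -1, -1]
  [-1, -1, -1,  4, -1]
  [ 0,  0, -1, -1,  2]
Characteristic polynomial: det(λI − L) = λ(λ − 1)(λ − 2)(λ − 4)(λ − 5).
Roots: λ = 0; (λ − 1) = 0 ⇒ λ = 1; (λ − 2) = 0 ⇒ λ = 2; (λ − 4) = 0 ⇒ λ = 4; (λ − 5) = 0 ⇒ λ = 5.
(Check: the roots sum (with multiplicity) to 12, matching trace L = Σdeg = 2·6 = 12.)
Laplacian eigenvalues (increasing order): [0.0, 1.0, 2.0, 4.0, 5.0]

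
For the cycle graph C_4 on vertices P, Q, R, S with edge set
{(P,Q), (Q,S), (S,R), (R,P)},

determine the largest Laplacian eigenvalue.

The cycle graph C_n has Laplacian eigenvalues λ_k = 2 − 2cos(2πk/n), k = 0, 1, …, n−1. Here n = 4:
k=0: 2 − 2cos(0) = 0.0; k=1: 2 − 2cos(π/2) = 2.0; k=2: 2 − 2cos(π) = 4.0; k=3: 2 − 2cos(3π/2) = 2.0.
Laplacian eigenvalues: [0.0, 2.0, 2.0, 4.0]. Largest eigenvalue (spectral radius) = 4.0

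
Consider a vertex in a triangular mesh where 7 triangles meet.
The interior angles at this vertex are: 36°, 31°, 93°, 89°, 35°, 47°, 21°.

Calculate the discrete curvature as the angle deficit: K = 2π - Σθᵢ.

Sum of angles = 352°. K = 360° - 352° = 8° = 2π/45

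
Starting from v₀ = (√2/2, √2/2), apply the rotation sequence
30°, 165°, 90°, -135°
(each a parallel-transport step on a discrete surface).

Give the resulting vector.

Total rotation: 30° + 165° + 90° + (-135°) = 150°. Final vector: (-0.9659, -0.2588)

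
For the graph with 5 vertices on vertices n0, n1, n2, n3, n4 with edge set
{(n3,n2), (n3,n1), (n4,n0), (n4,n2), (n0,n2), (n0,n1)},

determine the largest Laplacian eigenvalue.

Degrees: deg(n0) = 3, deg(n1) = 2, deg(n2) = 3, deg(n3) = 2, deg(n4) = 2.
L = D − A with rows/columns ordered (n0, n1, n2, n3, n4):
  [ 3, -1, -1,  0, -1]
  [-1,  2,  0, -1,  0]
  [-1,  0,  3, -1, -1]
  [ 0, -1, -1,  2,  0]
  [-1,  0, -1,  0,  2]
Characteristic polynomial: det(λI − L) = λ(λ² − 5λ + 5)(λ² − 7λ + 11).
Roots: λ = 0; (λ² − 5λ + 5) = 0 ⇒ λ = (5 ± √5)/2 ≈ 1.382, 3.618; (λ² − 7λ + 11) = 0 ⇒ λ = (7 ± √5)/2 ≈ 2.382, 4.618.
(Check: the roots sum (with multiplicity) to 12, matching trace L = Σdeg = 2·6 = 12.)
Laplacian eigenvalues: [0.0, 1.382, 2.382, 3.618, 4.618]. Largest eigenvalue (spectral radius) = 4.618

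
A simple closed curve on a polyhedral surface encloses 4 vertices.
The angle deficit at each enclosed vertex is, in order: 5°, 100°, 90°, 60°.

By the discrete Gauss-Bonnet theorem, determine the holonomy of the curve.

Holonomy = total enclosed curvature = 5° + 100° + 90° + 60° = 255°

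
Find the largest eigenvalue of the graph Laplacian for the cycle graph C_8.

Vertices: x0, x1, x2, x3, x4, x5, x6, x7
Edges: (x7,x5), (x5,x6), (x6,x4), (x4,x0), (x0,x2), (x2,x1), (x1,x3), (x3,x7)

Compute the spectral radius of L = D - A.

The cycle graph C_n has Laplacian eigenvalues λ_k = 2 − 2cos(2πk/n), k = 0, 1, …, n−1. Here n = 8:
k=0: 2 − 2cos(0) = 0.0; k=1: 2 − 2cos(π/4) = 0.5858; k=2: 2 − 2cos(π/2) = 2.0; k=3: 2 − 2cos(3π/4) = 3.4142; k=4: 2 − 2cos(π) = 4.0; k=5: 2 − 2cos(5π/4) = 3.4142; k=6: 2 − 2cos(3π/2) = 2.0; k=7: 2 − 2cos(7π/4) = 0.5858.
Laplacian eigenvalues: [0.0, 0.5858, 0.5858, 2.0, 2.0, 3.4142, 3.4142, 4.0]. Largest eigenvalue (spectral radius) = 4.0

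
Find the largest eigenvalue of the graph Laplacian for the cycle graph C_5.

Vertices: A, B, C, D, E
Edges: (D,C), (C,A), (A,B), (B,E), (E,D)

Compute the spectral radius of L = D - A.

The cycle graph C_n has Laplacian eigenvalues λ_k = 2 − 2cos(2πk/n), k = 0, 1, …, n−1. Here n = 5:
k=0: 2 − 2cos(0) = 0.0; k=1: 2 − 2cos(2π/5) = 1.382; k=2: 2 − 2cos(4π/5) = 3.618; k=3: 2 − 2cos(6π/5) = 3.618; k=4: 2 − 2cos(8π/5) = 1.382.
Laplacian eigenvalues: [0.0, 1.382, 1.382, 3.618, 3.618]. Largest eigenvalue (spectral radius) = 3.618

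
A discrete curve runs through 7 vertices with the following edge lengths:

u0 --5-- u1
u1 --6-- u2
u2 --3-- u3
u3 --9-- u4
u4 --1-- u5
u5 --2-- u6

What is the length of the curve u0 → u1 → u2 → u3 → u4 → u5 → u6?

Arc length = 5 + 6 + 3 + 9 + 1 + 2 = 26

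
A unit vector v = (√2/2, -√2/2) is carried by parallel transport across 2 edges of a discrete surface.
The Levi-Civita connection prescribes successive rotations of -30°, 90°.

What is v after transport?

Total rotation: (-30°) + 90° = 60°. Final vector: (0.9659, 0.2588)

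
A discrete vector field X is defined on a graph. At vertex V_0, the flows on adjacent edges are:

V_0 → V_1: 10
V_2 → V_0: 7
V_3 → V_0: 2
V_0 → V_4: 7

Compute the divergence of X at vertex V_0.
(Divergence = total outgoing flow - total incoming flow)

Divergence = sum of outgoing flows = 10 + (-7) + (-2) + 7 = 8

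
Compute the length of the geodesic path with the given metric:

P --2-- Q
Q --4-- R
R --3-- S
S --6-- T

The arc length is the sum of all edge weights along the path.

Arc length = 2 + 4 + 3 + 6 = 15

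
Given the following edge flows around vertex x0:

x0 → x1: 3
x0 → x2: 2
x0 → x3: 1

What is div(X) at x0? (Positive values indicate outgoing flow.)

Divergence = sum of outgoing flows = 3 + 2 + 1 = 6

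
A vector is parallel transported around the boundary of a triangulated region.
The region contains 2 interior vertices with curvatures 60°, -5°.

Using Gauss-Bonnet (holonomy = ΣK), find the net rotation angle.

Holonomy = total enclosed curvature = 60° + (-5°) = 55°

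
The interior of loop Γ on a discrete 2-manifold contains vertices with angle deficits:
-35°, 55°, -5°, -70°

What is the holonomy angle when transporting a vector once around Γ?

Holonomy = total enclosed curvature = (-35°) + 55° + (-5°) + (-70°) = -55°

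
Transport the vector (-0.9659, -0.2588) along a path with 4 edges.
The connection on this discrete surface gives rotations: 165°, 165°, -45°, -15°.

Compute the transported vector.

Total rotation: 165° + 165° + (-45°) + (-15°) = 270° ≡ -90° (mod 360°). Final vector: (-0.2588, 0.9659)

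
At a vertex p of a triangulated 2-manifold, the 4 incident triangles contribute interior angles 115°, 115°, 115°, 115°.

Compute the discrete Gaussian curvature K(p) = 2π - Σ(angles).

Sum of angles = 460°. K = 360° - 460° = -100°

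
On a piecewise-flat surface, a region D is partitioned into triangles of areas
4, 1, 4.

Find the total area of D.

4 + 1 + 4 = 9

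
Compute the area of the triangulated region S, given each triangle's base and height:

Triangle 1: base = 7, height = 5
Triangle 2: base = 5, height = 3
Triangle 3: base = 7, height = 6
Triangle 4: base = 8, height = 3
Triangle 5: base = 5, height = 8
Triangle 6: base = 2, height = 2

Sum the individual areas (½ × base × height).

(1/2)×7×5 + (1/2)×5×3 + (1/2)×7×6 + (1/2)×8×3 + (1/2)×5×8 + (1/2)×2×2 = 80.0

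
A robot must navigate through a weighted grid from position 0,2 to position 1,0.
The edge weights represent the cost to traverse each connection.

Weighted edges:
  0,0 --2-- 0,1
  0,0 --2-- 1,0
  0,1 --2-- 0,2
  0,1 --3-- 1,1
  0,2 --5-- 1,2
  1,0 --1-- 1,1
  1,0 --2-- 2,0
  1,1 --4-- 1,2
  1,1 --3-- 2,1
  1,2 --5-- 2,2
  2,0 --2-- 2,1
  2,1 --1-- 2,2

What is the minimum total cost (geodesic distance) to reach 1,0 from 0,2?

Shortest path: 0,2 → 0,1 → 0,0 → 1,0, total weight = 6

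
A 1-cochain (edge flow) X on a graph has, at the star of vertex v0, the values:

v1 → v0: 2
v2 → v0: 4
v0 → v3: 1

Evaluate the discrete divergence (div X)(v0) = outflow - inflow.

Divergence = sum of outgoing flows = (-2) + (-4) + 1 = -5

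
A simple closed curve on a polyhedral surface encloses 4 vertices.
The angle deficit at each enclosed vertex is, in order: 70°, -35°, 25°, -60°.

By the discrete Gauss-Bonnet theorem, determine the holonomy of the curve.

Holonomy = total enclosed curvature = 70° + (-35°) + 25° + (-60°) = 0°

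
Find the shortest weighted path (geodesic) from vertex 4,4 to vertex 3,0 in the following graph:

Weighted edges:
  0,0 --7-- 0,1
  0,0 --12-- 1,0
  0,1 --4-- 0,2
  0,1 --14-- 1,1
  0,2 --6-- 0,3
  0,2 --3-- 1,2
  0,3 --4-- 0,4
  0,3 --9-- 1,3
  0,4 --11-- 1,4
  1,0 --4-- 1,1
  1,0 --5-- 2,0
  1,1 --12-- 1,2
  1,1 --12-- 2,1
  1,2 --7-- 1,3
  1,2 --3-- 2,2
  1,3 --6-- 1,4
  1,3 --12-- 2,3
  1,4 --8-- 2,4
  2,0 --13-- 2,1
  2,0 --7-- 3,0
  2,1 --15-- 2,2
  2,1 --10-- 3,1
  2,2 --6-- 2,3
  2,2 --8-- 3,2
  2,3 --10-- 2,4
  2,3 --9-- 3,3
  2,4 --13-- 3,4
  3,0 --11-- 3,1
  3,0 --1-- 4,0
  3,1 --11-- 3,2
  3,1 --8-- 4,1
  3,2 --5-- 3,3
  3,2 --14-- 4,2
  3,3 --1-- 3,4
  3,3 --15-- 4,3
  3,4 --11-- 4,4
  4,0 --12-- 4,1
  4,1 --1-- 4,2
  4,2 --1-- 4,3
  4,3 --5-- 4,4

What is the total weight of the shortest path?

Shortest path: 4,4 → 4,3 → 4,2 → 4,1 → 4,0 → 3,0, total weight = 20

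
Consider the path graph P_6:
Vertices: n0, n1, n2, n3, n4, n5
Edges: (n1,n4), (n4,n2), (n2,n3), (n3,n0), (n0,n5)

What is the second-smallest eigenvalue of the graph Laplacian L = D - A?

The path graph P_n has Laplacian eigenvalues λ_k = 2 − 2cos(kπ/n), k = 0, 1, …, n−1. Here n = 6:
k=0: 2 − 2cos(0) = 0.0; k=1: 2 − 2cos(π/6) = 0.2679; k=2: 2 − 2cos(π/3) = 1.0; k=3: 2 − 2cos(π/2) = 2.0; k=4: 2 − 2cos(2π/3) = 3.0; k=5: 2 − 2cos(5π/6) = 3.7321.
Laplacian eigenvalues: [0.0, 0.2679, 1.0, 2.0, 3.0, 3.7321]. Algebraic connectivity (smallest non-zero eigenvalue) = 0.2679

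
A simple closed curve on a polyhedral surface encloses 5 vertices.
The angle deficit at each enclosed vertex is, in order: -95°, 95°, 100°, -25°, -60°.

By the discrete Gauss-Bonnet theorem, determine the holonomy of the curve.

Holonomy = total enclosed curvature = (-95°) + 95° + 100° + (-25°) + (-60°) = 15°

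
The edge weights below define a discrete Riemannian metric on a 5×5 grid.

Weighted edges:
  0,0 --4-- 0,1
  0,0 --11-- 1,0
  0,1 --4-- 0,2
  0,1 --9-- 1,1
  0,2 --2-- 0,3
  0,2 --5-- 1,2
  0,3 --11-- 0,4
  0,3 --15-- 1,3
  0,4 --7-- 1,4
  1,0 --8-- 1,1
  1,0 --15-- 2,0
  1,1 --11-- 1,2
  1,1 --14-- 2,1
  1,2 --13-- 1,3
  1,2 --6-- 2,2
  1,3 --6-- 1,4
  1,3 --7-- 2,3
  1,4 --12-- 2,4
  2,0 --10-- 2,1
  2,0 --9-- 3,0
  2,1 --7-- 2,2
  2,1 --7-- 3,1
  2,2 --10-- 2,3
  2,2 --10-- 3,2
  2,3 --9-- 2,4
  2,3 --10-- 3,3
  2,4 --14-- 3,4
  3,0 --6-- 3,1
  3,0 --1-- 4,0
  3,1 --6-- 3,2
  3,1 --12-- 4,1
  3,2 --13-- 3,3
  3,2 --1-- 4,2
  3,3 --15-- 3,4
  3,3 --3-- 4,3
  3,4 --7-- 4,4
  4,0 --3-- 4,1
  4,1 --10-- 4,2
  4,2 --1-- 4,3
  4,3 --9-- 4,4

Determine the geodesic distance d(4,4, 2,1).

Shortest path: 4,4 → 4,3 → 4,2 → 3,2 → 3,1 → 2,1, total weight = 24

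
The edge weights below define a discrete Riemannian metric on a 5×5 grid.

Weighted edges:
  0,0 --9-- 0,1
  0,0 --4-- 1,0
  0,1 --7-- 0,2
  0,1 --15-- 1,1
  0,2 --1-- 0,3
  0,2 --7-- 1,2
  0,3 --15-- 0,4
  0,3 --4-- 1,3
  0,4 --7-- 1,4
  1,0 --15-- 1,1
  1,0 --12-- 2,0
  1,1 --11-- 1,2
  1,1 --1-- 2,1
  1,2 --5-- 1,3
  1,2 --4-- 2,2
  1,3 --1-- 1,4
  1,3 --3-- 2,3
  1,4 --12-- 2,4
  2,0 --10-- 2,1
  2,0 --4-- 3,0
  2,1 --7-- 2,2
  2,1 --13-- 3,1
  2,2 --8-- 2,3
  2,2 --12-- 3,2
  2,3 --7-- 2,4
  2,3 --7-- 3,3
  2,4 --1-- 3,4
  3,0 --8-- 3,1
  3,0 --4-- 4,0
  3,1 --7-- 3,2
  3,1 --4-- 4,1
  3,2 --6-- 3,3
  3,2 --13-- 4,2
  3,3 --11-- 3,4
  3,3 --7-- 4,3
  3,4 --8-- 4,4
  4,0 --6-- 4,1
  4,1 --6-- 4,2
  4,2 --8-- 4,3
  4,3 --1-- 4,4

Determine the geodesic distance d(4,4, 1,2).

Shortest path: 4,4 → 4,3 → 3,3 → 2,3 → 1,3 → 1,2, total weight = 23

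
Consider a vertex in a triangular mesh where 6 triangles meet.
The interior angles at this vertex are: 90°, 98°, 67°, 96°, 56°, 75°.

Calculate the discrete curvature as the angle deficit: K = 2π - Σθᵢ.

Sum of angles = 482°. K = 360° - 482° = -122° = -61π/90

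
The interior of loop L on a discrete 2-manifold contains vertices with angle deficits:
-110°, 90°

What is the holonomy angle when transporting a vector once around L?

Holonomy = total enclosed curvature = (-110°) + 90° = -20°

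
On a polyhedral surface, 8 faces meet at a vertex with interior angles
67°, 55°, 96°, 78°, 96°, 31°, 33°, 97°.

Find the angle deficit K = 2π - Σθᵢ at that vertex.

Sum of angles = 553°. K = 360° - 553° = -193° = -193π/180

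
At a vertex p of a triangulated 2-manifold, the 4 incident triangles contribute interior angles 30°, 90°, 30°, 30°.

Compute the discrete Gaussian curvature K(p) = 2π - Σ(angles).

Sum of angles = 180°. K = 360° - 180° = 180° = π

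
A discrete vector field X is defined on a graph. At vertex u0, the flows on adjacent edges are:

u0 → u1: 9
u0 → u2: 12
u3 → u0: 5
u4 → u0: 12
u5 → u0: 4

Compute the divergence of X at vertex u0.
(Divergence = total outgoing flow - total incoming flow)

Divergence = sum of outgoing flows = 9 + 12 + (-5) + (-12) + (-4) = 0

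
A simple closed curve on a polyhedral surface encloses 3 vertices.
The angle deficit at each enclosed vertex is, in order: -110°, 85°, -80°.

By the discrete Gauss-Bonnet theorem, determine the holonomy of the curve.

Holonomy = total enclosed curvature = (-110°) + 85° + (-80°) = -105°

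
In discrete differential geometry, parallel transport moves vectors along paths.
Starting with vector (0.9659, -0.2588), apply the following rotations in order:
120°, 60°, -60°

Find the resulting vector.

Total rotation: 120° + 60° + (-60°) = 120°. Final vector: (-0.2588, 0.9659)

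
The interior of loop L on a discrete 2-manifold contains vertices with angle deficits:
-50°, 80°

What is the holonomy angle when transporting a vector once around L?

Holonomy = total enclosed curvature = (-50°) + 80° = 30°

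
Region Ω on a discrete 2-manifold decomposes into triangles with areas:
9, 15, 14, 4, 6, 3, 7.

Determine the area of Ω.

9 + 15 + 14 + 4 + 6 + 3 + 7 = 58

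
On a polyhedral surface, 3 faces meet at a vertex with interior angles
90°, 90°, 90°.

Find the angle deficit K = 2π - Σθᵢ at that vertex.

Sum of angles = 270°. K = 360° - 270° = 90° = π/2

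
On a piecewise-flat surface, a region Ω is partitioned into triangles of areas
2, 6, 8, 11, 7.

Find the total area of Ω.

2 + 6 + 8 + 11 + 7 = 34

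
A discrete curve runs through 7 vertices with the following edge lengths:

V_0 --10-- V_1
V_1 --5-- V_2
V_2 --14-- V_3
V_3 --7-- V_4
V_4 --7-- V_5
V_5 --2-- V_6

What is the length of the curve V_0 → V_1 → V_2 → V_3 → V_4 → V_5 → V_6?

Arc length = 10 + 5 + 14 + 7 + 7 + 2 = 45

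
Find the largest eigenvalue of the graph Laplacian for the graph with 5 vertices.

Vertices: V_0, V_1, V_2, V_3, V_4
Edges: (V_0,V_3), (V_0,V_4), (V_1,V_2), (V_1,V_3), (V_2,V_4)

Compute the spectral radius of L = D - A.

Degrees: deg(V_0) = 2, deg(V_1) = 2, deg(V_2) = 2, deg(V_3) = 2, deg(V_4) = 2.
L = D − A with rows/columns ordered (V_0, V_1, V_2, V_3, V_4):
  [ 2,  0,  0, -1, -1]
  [ 0,  2, -1, -1,  0]
  [ 0, -1,  2,  0, -1]
  [-1, -1,  0,  2,  0]
  [-1,  0, -1,  0,  2]
Characteristic polynomial: det(λI − L) = λ(λ² − 5λ + 5)².
Roots: λ = 0; (λ² − 5λ + 5) = 0 ⇒ λ = (5 ± √5)/2 ≈ 1.382, 3.618 (multiplicity 2).
(Check: the roots sum (with multiplicity) to 10, matching trace L = Σdeg = 2·5 = 10.)
Laplacian eigenvalues: [0.0, 1.382, 1.382, 3.618, 3.618]. Largest eigenvalue (spectral radius) = 3.618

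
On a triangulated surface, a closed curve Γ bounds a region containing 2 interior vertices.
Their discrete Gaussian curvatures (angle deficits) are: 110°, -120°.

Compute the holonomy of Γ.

Holonomy = total enclosed curvature = 110° + (-120°) = -10°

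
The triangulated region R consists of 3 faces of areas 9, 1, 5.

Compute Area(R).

9 + 1 + 5 = 15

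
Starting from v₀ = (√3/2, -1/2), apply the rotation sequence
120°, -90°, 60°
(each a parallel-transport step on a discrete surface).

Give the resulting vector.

Total rotation: 120° + (-90°) + 60° = 90°. Final vector: (0.5000, 0.8660)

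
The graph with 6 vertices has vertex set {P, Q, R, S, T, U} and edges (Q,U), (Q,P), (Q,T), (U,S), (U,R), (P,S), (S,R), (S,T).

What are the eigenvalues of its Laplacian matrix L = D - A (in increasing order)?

Degrees: deg(P) = 2, deg(Q) = 3, deg(R) = 2, deg(S) = 4, deg(T) = 2, deg(U) = 3.
L = D − A with rows/columns ordered (P, Q, R, S, T, U):
  [ 2, -1,  0, -1,  0,  0]
  [-1,  3,  0,  0, -1, -1]
  [ 0,  0,  2, -1,  0, -1]
  [-1,  0, -1,  4, -1, -1]
  [ 0, -1,  0, -1,  2,  0]
  [ 0, -1, -1, -1,  0,  3]
Characteristic polynomial: det(λI − L) = λ(λ² − 7λ + 8)(λ − 2)(λ − 3)(λ − 4).
Roots: λ = 0; (λ² − 7λ + 8) = 0 ⇒ λ = (7 ± √17)/2 ≈ 1.4384, 5.5616; (λ − 2) = 0 ⇒ λ = 2; (λ − 3) = 0 ⇒ λ = 3; (λ − 4) = 0 ⇒ λ = 4.
(Check: the roots sum (with multiplicity) to 16, matching trace L = Σdeg = 2·8 = 16.)
Laplacian eigenvalues (increasing order): [0.0, 1.4384, 2.0, 3.0, 4.0, 5.5616]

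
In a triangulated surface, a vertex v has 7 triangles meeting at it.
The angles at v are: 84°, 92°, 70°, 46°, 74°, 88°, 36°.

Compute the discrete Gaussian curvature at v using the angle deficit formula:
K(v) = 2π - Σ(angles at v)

Sum of angles = 490°. K = 360° - 490° = -130° = -13π/18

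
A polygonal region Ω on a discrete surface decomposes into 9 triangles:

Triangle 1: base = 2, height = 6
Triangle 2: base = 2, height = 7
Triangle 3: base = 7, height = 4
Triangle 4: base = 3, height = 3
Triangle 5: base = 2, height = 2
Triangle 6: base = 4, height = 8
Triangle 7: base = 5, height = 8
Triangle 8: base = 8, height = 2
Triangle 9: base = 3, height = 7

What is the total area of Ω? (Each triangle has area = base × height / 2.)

(1/2)×2×6 + (1/2)×2×7 + (1/2)×7×4 + (1/2)×3×3 + (1/2)×2×2 + (1/2)×4×8 + (1/2)×5×8 + (1/2)×8×2 + (1/2)×3×7 = 88.0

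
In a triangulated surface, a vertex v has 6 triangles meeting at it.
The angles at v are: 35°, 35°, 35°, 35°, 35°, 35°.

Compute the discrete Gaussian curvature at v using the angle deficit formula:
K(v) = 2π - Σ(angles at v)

Sum of angles = 210°. K = 360° - 210° = 150°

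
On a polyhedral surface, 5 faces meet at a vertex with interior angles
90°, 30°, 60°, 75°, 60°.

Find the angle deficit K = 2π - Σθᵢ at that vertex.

Sum of angles = 315°. K = 360° - 315° = 45° = π/4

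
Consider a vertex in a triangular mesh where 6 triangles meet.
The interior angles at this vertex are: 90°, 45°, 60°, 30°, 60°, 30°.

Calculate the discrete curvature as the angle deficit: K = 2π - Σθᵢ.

Sum of angles = 315°. K = 360° - 315° = 45° = π/4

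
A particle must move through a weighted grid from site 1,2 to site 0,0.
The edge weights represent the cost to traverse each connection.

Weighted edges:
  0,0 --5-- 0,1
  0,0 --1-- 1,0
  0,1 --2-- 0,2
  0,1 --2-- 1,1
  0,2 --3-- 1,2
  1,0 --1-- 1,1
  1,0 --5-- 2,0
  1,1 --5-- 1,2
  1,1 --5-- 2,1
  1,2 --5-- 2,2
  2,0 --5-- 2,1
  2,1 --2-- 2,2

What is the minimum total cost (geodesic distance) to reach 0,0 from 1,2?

Shortest path: 1,2 → 1,1 → 1,0 → 0,0, total weight = 7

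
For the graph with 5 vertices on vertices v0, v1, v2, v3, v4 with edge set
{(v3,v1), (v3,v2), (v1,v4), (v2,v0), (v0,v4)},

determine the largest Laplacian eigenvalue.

Degrees: deg(v0) = 2, deg(v1) = 2, deg(v2) = 2, deg(v3) = 2, deg(v4) = 2.
L = D − A with rows/columns ordered (v0, v1, v2, v3, v4):
  [ 2,  0, -1,  0, -1]
  [ 0,  2,  0, -1, -1]
  [-1,  0,  2, -1,  0]
  [ 0, -1, -1,  2,  0]
  [-1, -1,  0,  0,  2]
Characteristic polynomial: det(λI − L) = λ(λ² − 5λ + 5)².
Roots: λ = 0; (λ² − 5λ + 5) = 0 ⇒ λ = (5 ± √5)/2 ≈ 1.382, 3.618 (multiplicity 2).
(Check: the roots sum (with multiplicity) to 10, matching trace L = Σdeg = 2·5 = 10.)
Laplacian eigenvalues: [0.0, 1.382, 1.382, 3.618, 3.618]. Largest eigenvalue (spectral radius) = 3.618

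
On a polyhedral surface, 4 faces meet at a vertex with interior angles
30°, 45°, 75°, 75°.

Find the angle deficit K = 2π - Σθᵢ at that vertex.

Sum of angles = 225°. K = 360° - 225° = 135°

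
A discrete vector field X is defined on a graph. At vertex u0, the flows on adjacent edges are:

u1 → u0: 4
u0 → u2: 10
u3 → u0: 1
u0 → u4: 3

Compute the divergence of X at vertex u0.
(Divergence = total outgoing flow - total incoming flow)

Divergence = sum of outgoing flows = (-4) + 10 + (-1) + 3 = 8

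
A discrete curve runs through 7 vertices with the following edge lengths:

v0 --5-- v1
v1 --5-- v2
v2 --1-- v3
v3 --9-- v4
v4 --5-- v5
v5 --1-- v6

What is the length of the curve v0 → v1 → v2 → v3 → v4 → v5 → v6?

Arc length = 5 + 5 + 1 + 9 + 5 + 1 = 26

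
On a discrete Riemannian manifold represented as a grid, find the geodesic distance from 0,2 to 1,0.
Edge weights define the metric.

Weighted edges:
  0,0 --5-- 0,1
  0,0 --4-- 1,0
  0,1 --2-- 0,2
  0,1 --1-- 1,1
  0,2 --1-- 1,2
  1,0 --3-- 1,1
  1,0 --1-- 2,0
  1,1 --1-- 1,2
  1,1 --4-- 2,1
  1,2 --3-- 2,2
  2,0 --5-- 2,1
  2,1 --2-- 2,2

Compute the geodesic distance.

Shortest path: 0,2 → 1,2 → 1,1 → 1,0, total weight = 5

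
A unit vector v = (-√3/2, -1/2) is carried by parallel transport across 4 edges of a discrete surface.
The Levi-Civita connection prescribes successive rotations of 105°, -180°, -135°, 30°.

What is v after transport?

Total rotation: 105° + (-180°) + (-135°) + 30° = -180° ≡ 180° (mod 360°). Final vector: (0.8660, 0.5000)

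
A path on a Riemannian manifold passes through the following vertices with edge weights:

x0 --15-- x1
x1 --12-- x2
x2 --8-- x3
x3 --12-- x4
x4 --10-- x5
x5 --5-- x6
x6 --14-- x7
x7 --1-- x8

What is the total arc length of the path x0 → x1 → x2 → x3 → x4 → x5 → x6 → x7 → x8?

Arc length = 15 + 12 + 8 + 12 + 10 + 5 + 14 + 1 = 77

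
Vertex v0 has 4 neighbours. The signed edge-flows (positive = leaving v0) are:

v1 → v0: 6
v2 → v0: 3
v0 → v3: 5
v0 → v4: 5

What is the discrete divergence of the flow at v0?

Divergence = sum of outgoing flows = (-6) + (-3) + 5 + 5 = 1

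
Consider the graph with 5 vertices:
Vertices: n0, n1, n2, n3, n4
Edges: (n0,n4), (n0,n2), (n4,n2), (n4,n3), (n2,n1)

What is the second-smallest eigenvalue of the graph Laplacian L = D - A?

Degrees: deg(n0) = 2, deg(n1) = 1, deg(n2) = 3, deg(n3) = 1, deg(n4) = 3.
L = D − A with rows/columns ordered (n0, n1, n2, n3, n4):
  [ 2,  0, -1,  0, -1]
  [ 0,  1, -1,  0,  0]
  [-1, -1,  3,  0, -1]
  [ 0,  0,  0,  1, -1]
  [-1,  0, -1, -1,  3]
Characteristic polynomial: det(λI − L) = λ(λ² − 5λ + 3)(λ² − 5λ + 5).
Roots: λ = 0; (λ² − 5λ + 3) = 0 ⇒ λ = (5 ± √13)/2 ≈ 0.6972, 4.3028; (λ² − 5λ + 5) = 0 ⇒ λ = (5 ± √5)/2 ≈ 1.382, 3.618.
(Check: the roots sum (with multiplicity) to 10, matching trace L = Σdeg = 2·5 = 10.)
Laplacian eigenvalues: [0.0, 0.6972, 1.382, 3.618, 4.3028]. Algebraic connectivity (smallest non-zero eigenvalue) = 0.6972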